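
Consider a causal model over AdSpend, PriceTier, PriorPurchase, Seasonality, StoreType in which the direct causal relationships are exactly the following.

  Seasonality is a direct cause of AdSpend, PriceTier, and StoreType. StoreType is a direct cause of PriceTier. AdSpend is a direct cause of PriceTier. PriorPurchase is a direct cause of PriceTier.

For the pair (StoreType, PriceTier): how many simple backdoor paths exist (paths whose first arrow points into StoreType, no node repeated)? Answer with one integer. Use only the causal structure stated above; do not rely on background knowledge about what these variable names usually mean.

A backdoor path from StoreType to PriceTier is any simple undirected path whose first edge points into StoreType (i.e. leaves StoreType via a parent).
Parents of StoreType: {Seasonality}.
Enumerating:
  P1: StoreType <- Seasonality -> AdSpend -> PriceTier
  P2: StoreType <- Seasonality -> PriceTier
That exhausts the simple backdoor paths. Count: 2.

2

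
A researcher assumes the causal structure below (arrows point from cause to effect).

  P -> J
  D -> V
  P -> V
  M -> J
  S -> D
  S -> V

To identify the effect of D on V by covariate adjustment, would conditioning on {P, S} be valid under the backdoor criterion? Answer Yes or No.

Backdoor paths from D to V (paths whose first edge points into D):
  P1: D <- S -> V
Condition 1 (no descendant of D in the set): holds — descendants of D are {V}; none are in {P, S}.
Condition 2 (every backdoor path blocked by {P, S}):
  P1: blocked at fork node S ∈ conditioning set.
{P, S} satisfies the backdoor criterion.

Yes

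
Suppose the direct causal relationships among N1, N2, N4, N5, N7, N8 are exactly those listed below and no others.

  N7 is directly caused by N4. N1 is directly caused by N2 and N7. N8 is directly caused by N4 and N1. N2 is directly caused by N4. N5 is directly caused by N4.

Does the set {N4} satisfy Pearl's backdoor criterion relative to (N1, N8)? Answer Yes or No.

Backdoor paths from N1 to N8 (paths whose first edge points into N1):
  P1: N1 <- N7 <- N4 -> N8
  P2: N1 <- N2 <- N4 -> N8
Condition 1 (no descendant of N1 in the set): holds — descendants of N1 are {N8}; none are in {N4}.
Condition 2 (every backdoor path blocked by {N4}):
  P1: blocked at fork node N4 ∈ conditioning set.
  P2: blocked at fork node N4 ∈ conditioning set.
{N4} satisfies the backdoor criterion.

Yes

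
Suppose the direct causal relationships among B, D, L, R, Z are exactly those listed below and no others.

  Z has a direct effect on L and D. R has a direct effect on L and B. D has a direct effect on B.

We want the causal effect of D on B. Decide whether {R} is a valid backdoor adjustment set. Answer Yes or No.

Backdoor paths from D to B (paths whose first edge points into D):
  P1: D <- Z -> L <- R -> B
Condition 1 (no descendant of D in the set): holds — descendants of D are {B}; none are in {R}.
Condition 2 (every backdoor path blocked by {R}):
  P1: blocked at collider L (neither it nor any descendant is in the conditioning set).
{R} satisfies the backdoor criterion.

Yes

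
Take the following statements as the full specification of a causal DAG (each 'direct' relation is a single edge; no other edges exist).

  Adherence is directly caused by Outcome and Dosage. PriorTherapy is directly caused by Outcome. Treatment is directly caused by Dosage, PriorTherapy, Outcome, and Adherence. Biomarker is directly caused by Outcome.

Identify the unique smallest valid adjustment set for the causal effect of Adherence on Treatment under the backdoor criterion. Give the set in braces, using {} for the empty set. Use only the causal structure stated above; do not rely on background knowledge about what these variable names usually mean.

Variables eligible for adjustment (non-descendants of Adherence, excluding Adherence and Treatment): {Biomarker, Dosage, Outcome, PriorTherapy}.
Backdoor paths from Adherence to Treatment:
  P1: Adherence <- Dosage -> Treatment
  P2: Adherence <- Outcome -> PriorTherapy -> Treatment
  P3: Adherence <- Outcome -> Treatment
The empty set is not sufficient: P1 (Adherence <- Dosage -> Treatment) has no collider blocking it and no conditioned non-collider, so it is open.
Try {Dosage, Outcome}:
  P1: blocked at fork node Dosage ∈ conditioning set.
  P2: blocked at fork node Outcome ∈ conditioning set.
  P3: blocked at fork node Outcome ∈ conditioning set.
{Dosage, Outcome} contains no descendant of Adherence and blocks every backdoor path.
Every element of {Dosage, Outcome} is needed (dropping Dosage leaves P1 open; dropping Outcome leaves P2 open), so no proper subset is valid.
Among all size-2 subsets of the eligible variables, only {Dosage, Outcome} blocks every backdoor path, so it is the unique smallest valid adjustment set.

{Dosage, Outcome}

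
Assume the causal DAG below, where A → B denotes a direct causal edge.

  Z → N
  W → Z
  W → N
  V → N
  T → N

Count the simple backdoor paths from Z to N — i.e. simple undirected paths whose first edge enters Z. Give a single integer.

A backdoor path from Z to N is any simple undirected path whose first edge points into Z (i.e. leaves Z via a parent).
Parents of Z: {W}.
Enumerating:
  P1: Z <- W -> N
That exhausts the simple backdoor paths. Count: 1.

1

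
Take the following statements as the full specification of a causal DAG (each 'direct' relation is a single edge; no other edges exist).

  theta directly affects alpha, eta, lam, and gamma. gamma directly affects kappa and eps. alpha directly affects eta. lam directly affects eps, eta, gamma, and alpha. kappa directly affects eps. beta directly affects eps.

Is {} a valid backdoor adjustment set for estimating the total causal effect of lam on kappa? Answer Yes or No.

No

Backdoor paths from lam to kappa (paths whose first edge points into lam):
  P1: lam <- theta -> gamma -> kappa
  P2: lam <- theta -> gamma -> eps <- kappa
Condition 1 (no descendant of lam in the set): holds — descendants of lam are {alpha, eps, eta, gamma, kappa}; none are in {}.
Condition 2 (every backdoor path blocked by {}):
  P1: open — no interior node is in the conditioning set.
  P2: blocked at collider eps (neither it nor any descendant is in the conditioning set).
{} does not satisfy the backdoor criterion.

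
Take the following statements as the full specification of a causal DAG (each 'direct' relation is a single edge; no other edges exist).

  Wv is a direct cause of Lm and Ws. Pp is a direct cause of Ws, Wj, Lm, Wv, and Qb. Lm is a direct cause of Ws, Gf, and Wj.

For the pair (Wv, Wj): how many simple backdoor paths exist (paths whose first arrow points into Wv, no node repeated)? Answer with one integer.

A backdoor path from Wv to Wj is any simple undirected path whose first edge points into Wv (i.e. leaves Wv via a parent).
Parents of Wv: {Pp}.
Enumerating:
  P1: Wv <- Pp -> Lm -> Wj
  P2: Wv <- Pp -> Ws <- Lm -> Wj
  P3: Wv <- Pp -> Wj
That exhausts the simple backdoor paths. Count: 3.

3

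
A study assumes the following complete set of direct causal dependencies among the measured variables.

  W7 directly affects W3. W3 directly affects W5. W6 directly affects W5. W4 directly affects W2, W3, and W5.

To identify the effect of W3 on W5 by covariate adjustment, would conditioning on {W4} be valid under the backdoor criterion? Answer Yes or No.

Yes

Backdoor paths from W3 to W5 (paths whose first edge points into W3):
  P1: W3 <- W4 -> W5
Condition 1 (no descendant of W3 in the set): holds — descendants of W3 are {W5}; none are in {W4}.
Condition 2 (every backdoor path blocked by {W4}):
  P1: blocked at fork node W4 ∈ conditioning set.
{W4} satisfies the backdoor criterion.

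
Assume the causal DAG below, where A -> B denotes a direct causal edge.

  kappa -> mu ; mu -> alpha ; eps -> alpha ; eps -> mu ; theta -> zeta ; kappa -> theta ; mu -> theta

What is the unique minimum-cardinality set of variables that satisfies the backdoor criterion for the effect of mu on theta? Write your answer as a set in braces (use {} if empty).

{kappa}

Variables eligible for adjustment (non-descendants of mu, excluding mu and theta): {eps, kappa}.
Backdoor paths from mu to theta:
  P1: mu <- kappa -> theta
The empty set is not sufficient: P1 (mu <- kappa -> theta) has no collider blocking it and no conditioned non-collider, so it is open.
Try {kappa}:
  P1: blocked at fork node kappa ∈ conditioning set.
{kappa} contains no descendant of mu and blocks every backdoor path.
No other singleton works — e.g. {eps} leaves P1 open — so {kappa} is the unique smallest valid adjustment set.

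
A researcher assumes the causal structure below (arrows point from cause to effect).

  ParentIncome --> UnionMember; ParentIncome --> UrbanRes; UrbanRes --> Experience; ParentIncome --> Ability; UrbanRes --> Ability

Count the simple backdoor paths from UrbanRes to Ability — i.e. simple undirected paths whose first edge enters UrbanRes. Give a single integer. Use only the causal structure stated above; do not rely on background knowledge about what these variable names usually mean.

A backdoor path from UrbanRes to Ability is any simple undirected path whose first edge points into UrbanRes (i.e. leaves UrbanRes via a parent).
Parents of UrbanRes: {ParentIncome}.
Enumerating:
  P1: UrbanRes <- ParentIncome -> Ability
That exhausts the simple backdoor paths. Count: 1.

1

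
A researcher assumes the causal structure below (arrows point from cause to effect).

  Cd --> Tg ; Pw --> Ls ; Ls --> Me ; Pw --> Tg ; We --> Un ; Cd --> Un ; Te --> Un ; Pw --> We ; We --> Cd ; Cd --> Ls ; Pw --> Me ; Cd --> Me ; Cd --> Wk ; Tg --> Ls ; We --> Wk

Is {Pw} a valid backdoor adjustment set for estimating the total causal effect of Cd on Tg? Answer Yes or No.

Yes

Backdoor paths from Cd to Tg (paths whose first edge points into Cd):
  P1: Cd <- We <- Pw -> Tg
  P2: Cd <- We <- Pw -> Ls <- Tg
  P3: Cd <- We <- Pw -> Me <- Ls <- Tg
Condition 1 (no descendant of Cd in the set): holds — descendants of Cd are {Ls, Me, Tg, Un, Wk}; none are in {Pw}.
Condition 2 (every backdoor path blocked by {Pw}):
  P1: blocked at fork node Pw ∈ conditioning set.
  P2: blocked at fork node Pw ∈ conditioning set.
  P3: blocked at fork node Pw ∈ conditioning set.
{Pw} satisfies the backdoor criterion.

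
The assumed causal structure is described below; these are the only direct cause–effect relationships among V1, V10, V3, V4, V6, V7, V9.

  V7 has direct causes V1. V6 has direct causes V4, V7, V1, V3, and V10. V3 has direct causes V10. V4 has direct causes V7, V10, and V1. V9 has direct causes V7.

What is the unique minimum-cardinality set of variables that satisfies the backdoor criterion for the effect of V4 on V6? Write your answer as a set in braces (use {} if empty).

{V1, V10, V7}

Variables eligible for adjustment (non-descendants of V4, excluding V4 and V6): {V1, V10, V3, V7, V9}.
Backdoor paths from V4 to V6:
  P1: V4 <- V10 -> V3 -> V6
  P2: V4 <- V10 -> V6
  P3: V4 <- V1 -> V7 -> V6
  P4: V4 <- V1 -> V6
  P5: V4 <- V7 <- V1 -> V6
  P6: V4 <- V7 -> V6
The empty set is not sufficient: P1 (V4 <- V10 -> V3 -> V6) has no collider blocking it and no conditioned non-collider, so it is open.
Try {V1, V10, V7}:
  P1: blocked at fork node V10 ∈ conditioning set.
  P2: blocked at fork node V10 ∈ conditioning set.
  P3: blocked at fork node V1 ∈ conditioning set.
  P4: blocked at fork node V1 ∈ conditioning set.
  P5: blocked at chain node V7 ∈ conditioning set.
  P6: blocked at fork node V7 ∈ conditioning set.
{V1, V10, V7} contains no descendant of V4 and blocks every backdoor path.
Every element of {V1, V10, V7} is needed (dropping V1 leaves P4 open; dropping V10 leaves P1 open; dropping V7 leaves P6 open), so no proper subset is valid.
Among all size-3 subsets of the eligible variables, only {V1, V10, V7} blocks every backdoor path, so it is the unique smallest valid adjustment set.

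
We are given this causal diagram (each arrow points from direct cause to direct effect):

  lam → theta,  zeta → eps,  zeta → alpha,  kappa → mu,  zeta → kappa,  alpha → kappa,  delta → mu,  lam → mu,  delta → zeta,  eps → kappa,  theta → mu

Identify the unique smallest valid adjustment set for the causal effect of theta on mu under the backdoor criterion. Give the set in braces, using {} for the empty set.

Variables eligible for adjustment (non-descendants of theta, excluding theta and mu): {alpha, delta, eps, kappa, lam, zeta}.
Backdoor paths from theta to mu:
  P1: theta <- lam -> mu
The empty set is not sufficient: P1 (theta <- lam -> mu) has no collider blocking it and no conditioned non-collider, so it is open.
Try {lam}:
  P1: blocked at fork node lam ∈ conditioning set.
{lam} contains no descendant of theta and blocks every backdoor path.
No other singleton works — e.g. {delta} leaves P1 open — so {lam} is the unique smallest valid adjustment set.

{lam}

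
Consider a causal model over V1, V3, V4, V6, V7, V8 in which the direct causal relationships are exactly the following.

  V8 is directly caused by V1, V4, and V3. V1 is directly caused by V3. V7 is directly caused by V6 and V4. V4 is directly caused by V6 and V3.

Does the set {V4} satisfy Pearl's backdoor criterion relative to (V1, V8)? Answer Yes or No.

No

Backdoor paths from V1 to V8 (paths whose first edge points into V1):
  P1: V1 <- V3 -> V4 -> V8
  P2: V1 <- V3 -> V8
Condition 1 (no descendant of V1 in the set): holds — descendants of V1 are {V8}; none are in {V4}.
Condition 2 (every backdoor path blocked by {V4}):
  P1: blocked at chain node V4 ∈ conditioning set.
  P2: open — no interior node is in the conditioning set.
{V4} does not satisfy the backdoor criterion.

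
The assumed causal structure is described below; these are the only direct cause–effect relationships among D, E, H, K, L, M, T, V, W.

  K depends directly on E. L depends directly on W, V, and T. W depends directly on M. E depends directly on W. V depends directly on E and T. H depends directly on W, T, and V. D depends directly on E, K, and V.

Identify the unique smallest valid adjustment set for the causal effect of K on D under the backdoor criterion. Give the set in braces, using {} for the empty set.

Variables eligible for adjustment (non-descendants of K, excluding K and D): {E, H, L, M, T, V, W}.
Backdoor paths from K to D:
  P1: K <- E <- W -> H <- T -> V -> D
  P2: K <- E <- W -> H <- T -> L <- V -> D
  P3: K <- E <- W -> H <- V -> D
  P4: K <- E <- W -> L <- T -> V -> D
  P5: K <- E <- W -> L <- T -> H <- V -> D
  P6: K <- E <- W -> L <- V -> D
  P7: K <- E -> V -> D
  P8: K <- E -> D
The empty set is not sufficient: P7 (K <- E -> V -> D) has no collider blocking it and no conditioned non-collider, so it is open.
Try {E}:
  P1: blocked at chain node E ∈ conditioning set.
  P2: blocked at chain node E ∈ conditioning set.
  P3: blocked at chain node E ∈ conditioning set.
  P4: blocked at chain node E ∈ conditioning set.
  P5: blocked at chain node E ∈ conditioning set.
  P6: blocked at chain node E ∈ conditioning set.
  P7: blocked at fork node E ∈ conditioning set.
  P8: blocked at fork node E ∈ conditioning set.
{E} contains no descendant of K and blocks every backdoor path.
No other singleton works — e.g. {M} leaves P7 open — so {E} is the unique smallest valid adjustment set.

{E}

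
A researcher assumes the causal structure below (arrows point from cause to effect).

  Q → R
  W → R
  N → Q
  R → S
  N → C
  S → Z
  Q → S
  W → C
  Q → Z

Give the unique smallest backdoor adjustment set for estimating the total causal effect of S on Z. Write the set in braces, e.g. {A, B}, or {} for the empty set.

Variables eligible for adjustment (non-descendants of S, excluding S and Z): {C, N, Q, R, W}.
Backdoor paths from S to Z:
  P1: S <- Q -> Z
  P2: S <- R <- W -> C <- N -> Q -> Z
  P3: S <- R <- Q -> Z
The empty set is not sufficient: P1 (S <- Q -> Z) has no collider blocking it and no conditioned non-collider, so it is open.
Try {Q}:
  P1: blocked at fork node Q ∈ conditioning set.
  P2: blocked at collider C (neither it nor any descendant is in the conditioning set).
  P3: blocked at fork node Q ∈ conditioning set.
{Q} contains no descendant of S and blocks every backdoor path.
No other singleton works — e.g. {N} leaves P1 open — so {Q} is the unique smallest valid adjustment set.

{Q}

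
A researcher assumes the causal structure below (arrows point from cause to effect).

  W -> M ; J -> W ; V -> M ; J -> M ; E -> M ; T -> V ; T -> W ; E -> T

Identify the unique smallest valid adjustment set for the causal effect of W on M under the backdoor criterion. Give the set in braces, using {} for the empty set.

Variables eligible for adjustment (non-descendants of W, excluding W and M): {E, J, T, V}.
Backdoor paths from W to M:
  P1: W <- J -> M
  P2: W <- T <- E -> M
  P3: W <- T -> V -> M
The empty set is not sufficient: P1 (W <- J -> M) has no collider blocking it and no conditioned non-collider, so it is open.
Try {J, T}:
  P1: blocked at fork node J ∈ conditioning set.
  P2: blocked at chain node T ∈ conditioning set.
  P3: blocked at fork node T ∈ conditioning set.
{J, T} contains no descendant of W and blocks every backdoor path.
Every element of {J, T} is needed (dropping J leaves P1 open; dropping T leaves P2 open), so no proper subset is valid.
Among all size-2 subsets of the eligible variables, only {J, T} blocks every backdoor path, so it is the unique smallest valid adjustment set.

{J, T}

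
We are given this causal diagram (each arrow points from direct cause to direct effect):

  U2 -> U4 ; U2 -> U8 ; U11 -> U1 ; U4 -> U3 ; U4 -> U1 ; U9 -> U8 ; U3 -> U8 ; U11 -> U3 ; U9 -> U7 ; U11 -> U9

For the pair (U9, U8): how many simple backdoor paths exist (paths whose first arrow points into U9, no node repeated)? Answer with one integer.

A backdoor path from U9 to U8 is any simple undirected path whose first edge points into U9 (i.e. leaves U9 via a parent).
Parents of U9: {U11}.
Enumerating:
  P1: U9 <- U11 -> U3 <- U4 <- U2 -> U8
  P2: U9 <- U11 -> U3 -> U8
  P3: U9 <- U11 -> U1 <- U4 <- U2 -> U8
  P4: U9 <- U11 -> U1 <- U4 -> U3 -> U8
That exhausts the simple backdoor paths. Count: 4.

4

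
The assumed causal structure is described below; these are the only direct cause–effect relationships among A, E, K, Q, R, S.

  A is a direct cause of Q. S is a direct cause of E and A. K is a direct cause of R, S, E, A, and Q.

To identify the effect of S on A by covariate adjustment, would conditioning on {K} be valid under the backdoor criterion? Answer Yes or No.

Yes

Backdoor paths from S to A (paths whose first edge points into S):
  P1: S <- K -> A
  P2: S <- K -> Q <- A
Condition 1 (no descendant of S in the set): holds — descendants of S are {A, E, Q}; none are in {K}.
Condition 2 (every backdoor path blocked by {K}):
  P1: blocked at fork node K ∈ conditioning set.
  P2: blocked at fork node K ∈ conditioning set.
{K} satisfies the backdoor criterion.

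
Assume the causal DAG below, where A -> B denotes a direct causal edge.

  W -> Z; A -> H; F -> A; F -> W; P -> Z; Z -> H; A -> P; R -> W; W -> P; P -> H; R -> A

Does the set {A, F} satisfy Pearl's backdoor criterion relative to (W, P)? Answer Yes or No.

Backdoor paths from W to P (paths whose first edge points into W):
  P1: W <- F -> A -> P
  P2: W <- F -> A -> H <- P
  P3: W <- F -> A -> H <- Z <- P
  P4: W <- R -> A -> P
  P5: W <- R -> A -> H <- P
  P6: W <- R -> A -> H <- Z <- P
Condition 1 (no descendant of W in the set): holds — descendants of W are {H, P, Z}; none are in {A, F}.
Condition 2 (every backdoor path blocked by {A, F}):
  P1: blocked at fork node F ∈ conditioning set.
  P2: blocked at fork node F ∈ conditioning set.
  P3: blocked at fork node F ∈ conditioning set.
  P4: blocked at chain node A ∈ conditioning set.
  P5: blocked at chain node A ∈ conditioning set.
  P6: blocked at chain node A ∈ conditioning set.
{A, F} satisfies the backdoor criterion.

Yes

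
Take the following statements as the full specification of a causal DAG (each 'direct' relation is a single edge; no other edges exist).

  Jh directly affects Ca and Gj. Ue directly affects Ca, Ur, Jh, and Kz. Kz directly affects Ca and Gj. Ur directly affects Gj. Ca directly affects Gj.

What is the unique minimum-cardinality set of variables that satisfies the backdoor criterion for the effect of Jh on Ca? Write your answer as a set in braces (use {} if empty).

Variables eligible for adjustment (non-descendants of Jh, excluding Jh and Ca): {Kz, Ue, Ur}.
Backdoor paths from Jh to Ca:
  P1: Jh <- Ue -> Kz -> Ca
  P2: Jh <- Ue -> Kz -> Gj <- Ca
  P3: Jh <- Ue -> Ca
  P4: Jh <- Ue -> Ur -> Gj <- Kz -> Ca
  P5: Jh <- Ue -> Ur -> Gj <- Ca
The empty set is not sufficient: P1 (Jh <- Ue -> Kz -> Ca) has no collider blocking it and no conditioned non-collider, so it is open.
Try {Ue}:
  P1: blocked at fork node Ue ∈ conditioning set.
  P2: blocked at fork node Ue ∈ conditioning set.
  P3: blocked at fork node Ue ∈ conditioning set.
  P4: blocked at fork node Ue ∈ conditioning set.
  P5: blocked at fork node Ue ∈ conditioning set.
{Ue} contains no descendant of Jh and blocks every backdoor path.
No other singleton works — e.g. {Kz} leaves P3 open — so {Ue} is the unique smallest valid adjustment set.

{Ue}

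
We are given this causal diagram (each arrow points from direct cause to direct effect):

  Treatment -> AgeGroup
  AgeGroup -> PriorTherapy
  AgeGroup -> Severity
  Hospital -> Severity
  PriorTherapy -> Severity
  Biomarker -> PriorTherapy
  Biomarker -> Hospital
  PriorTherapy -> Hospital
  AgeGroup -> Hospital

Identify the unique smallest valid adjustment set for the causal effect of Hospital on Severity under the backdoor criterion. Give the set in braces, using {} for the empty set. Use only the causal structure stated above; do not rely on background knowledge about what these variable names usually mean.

Variables eligible for adjustment (non-descendants of Hospital, excluding Hospital and Severity): {AgeGroup, Biomarker, PriorTherapy, Treatment}.
Backdoor paths from Hospital to Severity:
  P1: Hospital <- AgeGroup -> PriorTherapy -> Severity
  P2: Hospital <- AgeGroup -> Severity
  P3: Hospital <- Biomarker -> PriorTherapy <- AgeGroup -> Severity
  P4: Hospital <- Biomarker -> PriorTherapy -> Severity
  P5: Hospital <- PriorTherapy <- AgeGroup -> Severity
  P6: Hospital <- PriorTherapy -> Severity
The empty set is not sufficient: P1 (Hospital <- AgeGroup -> PriorTherapy -> Severity) has no collider blocking it and no conditioned non-collider, so it is open.
Try {AgeGroup, PriorTherapy}:
  P1: blocked at fork node AgeGroup ∈ conditioning set.
  P2: blocked at fork node AgeGroup ∈ conditioning set.
  P3: blocked at fork node AgeGroup ∈ conditioning set.
  P4: blocked at chain node PriorTherapy ∈ conditioning set.
  P5: blocked at chain node PriorTherapy ∈ conditioning set.
  P6: blocked at fork node PriorTherapy ∈ conditioning set.
{AgeGroup, PriorTherapy} contains no descendant of Hospital and blocks every backdoor path.
Every element of {AgeGroup, PriorTherapy} is needed (dropping AgeGroup leaves P2 open; dropping PriorTherapy leaves P4 open), so no proper subset is valid.
Among all size-2 subsets of the eligible variables, only {AgeGroup, PriorTherapy} blocks every backdoor path, so it is the unique smallest valid adjustment set.

{AgeGroup, PriorTherapy}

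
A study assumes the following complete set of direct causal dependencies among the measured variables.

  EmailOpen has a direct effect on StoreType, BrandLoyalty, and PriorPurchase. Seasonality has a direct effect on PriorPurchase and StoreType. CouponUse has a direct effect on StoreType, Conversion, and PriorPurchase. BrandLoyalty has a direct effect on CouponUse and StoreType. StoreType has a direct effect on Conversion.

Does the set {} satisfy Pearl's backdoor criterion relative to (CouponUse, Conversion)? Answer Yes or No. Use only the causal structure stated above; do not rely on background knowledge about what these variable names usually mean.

Backdoor paths from CouponUse to Conversion (paths whose first edge points into CouponUse):
  P1: CouponUse <- BrandLoyalty <- EmailOpen -> PriorPurchase <- Seasonality -> StoreType -> Conversion
  P2: CouponUse <- BrandLoyalty <- EmailOpen -> StoreType -> Conversion
  P3: CouponUse <- BrandLoyalty -> StoreType -> Conversion
Condition 1 (no descendant of CouponUse in the set): holds — descendants of CouponUse are {Conversion, PriorPurchase, StoreType}; none are in {}.
Condition 2 (every backdoor path blocked by {}):
  P1: blocked at collider PriorPurchase (neither it nor any descendant is in the conditioning set).
  P2: open — no interior node is in the conditioning set.
  P3: open — no interior node is in the conditioning set.
{} does not satisfy the backdoor criterion.

No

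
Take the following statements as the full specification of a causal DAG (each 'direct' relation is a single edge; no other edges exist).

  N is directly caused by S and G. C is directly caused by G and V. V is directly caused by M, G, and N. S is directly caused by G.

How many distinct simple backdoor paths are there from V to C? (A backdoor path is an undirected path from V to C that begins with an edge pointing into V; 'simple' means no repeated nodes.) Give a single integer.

3

A backdoor path from V to C is any simple undirected path whose first edge points into V (i.e. leaves V via a parent).
Parents of V: {G, M, N}.
Enumerating:
  P1: V <- G -> C
  P2: V <- N <- G -> C
  P3: V <- N <- S <- G -> C
That exhausts the simple backdoor paths. Count: 3.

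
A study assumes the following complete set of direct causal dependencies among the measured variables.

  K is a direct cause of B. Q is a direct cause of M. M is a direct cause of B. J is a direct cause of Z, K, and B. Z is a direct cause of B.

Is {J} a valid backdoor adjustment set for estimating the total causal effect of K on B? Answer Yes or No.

Yes

Backdoor paths from K to B (paths whose first edge points into K):
  P1: K <- J -> Z -> B
  P2: K <- J -> B
Condition 1 (no descendant of K in the set): holds — descendants of K are {B}; none are in {J}.
Condition 2 (every backdoor path blocked by {J}):
  P1: blocked at fork node J ∈ conditioning set.
  P2: blocked at fork node J ∈ conditioning set.
{J} satisfies the backdoor criterion.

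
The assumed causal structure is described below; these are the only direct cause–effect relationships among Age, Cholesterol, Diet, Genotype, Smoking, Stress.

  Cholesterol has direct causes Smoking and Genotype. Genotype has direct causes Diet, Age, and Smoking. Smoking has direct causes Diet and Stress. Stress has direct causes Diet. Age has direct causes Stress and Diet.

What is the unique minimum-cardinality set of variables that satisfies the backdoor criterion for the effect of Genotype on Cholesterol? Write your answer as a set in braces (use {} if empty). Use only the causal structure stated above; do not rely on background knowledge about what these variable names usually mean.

{Smoking}

Variables eligible for adjustment (non-descendants of Genotype, excluding Genotype and Cholesterol): {Age, Diet, Smoking, Stress}.
Backdoor paths from Genotype to Cholesterol:
  P1: Genotype <- Diet -> Stress -> Smoking -> Cholesterol
  P2: Genotype <- Diet -> Smoking -> Cholesterol
  P3: Genotype <- Diet -> Age <- Stress -> Smoking -> Cholesterol
  P4: Genotype <- Smoking -> Cholesterol
  P5: Genotype <- Age <- Diet -> Stress -> Smoking -> Cholesterol
  P6: Genotype <- Age <- Diet -> Smoking -> Cholesterol
  P7: Genotype <- Age <- Stress <- Diet -> Smoking -> Cholesterol
  P8: Genotype <- Age <- Stress -> Smoking -> Cholesterol
The empty set is not sufficient: P1 (Genotype <- Diet -> Stress -> Smoking -> Cholesterol) has no collider blocking it and no conditioned non-collider, so it is open.
Try {Smoking}:
  P1: blocked at chain node Smoking ∈ conditioning set.
  P2: blocked at chain node Smoking ∈ conditioning set.
  P3: blocked at collider Age (neither it nor any descendant is in the conditioning set).
  P4: blocked at fork node Smoking ∈ conditioning set.
  P5: blocked at chain node Smoking ∈ conditioning set.
  P6: blocked at chain node Smoking ∈ conditioning set.
  P7: blocked at chain node Smoking ∈ conditioning set.
  P8: blocked at chain node Smoking ∈ conditioning set.
{Smoking} contains no descendant of Genotype and blocks every backdoor path.
No other singleton works — e.g. {Diet} leaves P4 open — so {Smoking} is the unique smallest valid adjustment set.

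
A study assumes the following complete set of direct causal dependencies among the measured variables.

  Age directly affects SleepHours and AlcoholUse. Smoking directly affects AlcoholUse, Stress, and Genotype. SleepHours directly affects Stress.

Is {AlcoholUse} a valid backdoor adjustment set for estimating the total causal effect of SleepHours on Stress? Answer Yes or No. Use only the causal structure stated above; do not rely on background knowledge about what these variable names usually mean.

No

Backdoor paths from SleepHours to Stress (paths whose first edge points into SleepHours):
  P1: SleepHours <- Age -> AlcoholUse <- Smoking -> Stress
Condition 1 (no descendant of SleepHours in the set): holds — descendants of SleepHours are {Stress}; none are in {AlcoholUse}.
Condition 2 (every backdoor path blocked by {AlcoholUse}):
  P1: open — collider(s) AlcoholUse are conditioned on (or have a conditioned descendant) and no non-collider on the path is in the set.
{AlcoholUse} does not satisfy the backdoor criterion.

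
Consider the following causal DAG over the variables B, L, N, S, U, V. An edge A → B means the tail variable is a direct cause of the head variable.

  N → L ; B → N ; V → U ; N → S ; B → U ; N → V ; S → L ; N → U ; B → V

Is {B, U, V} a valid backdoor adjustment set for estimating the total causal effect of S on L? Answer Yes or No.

No

Backdoor paths from S to L (paths whose first edge points into S):
  P1: S <- N -> L
Condition 1 (no descendant of S in the set): holds — descendants of S are {L}; none are in {B, U, V}.
Condition 2 (every backdoor path blocked by {B, U, V}):
  P1: open — no interior node is in the conditioning set.
{B, U, V} does not satisfy the backdoor criterion.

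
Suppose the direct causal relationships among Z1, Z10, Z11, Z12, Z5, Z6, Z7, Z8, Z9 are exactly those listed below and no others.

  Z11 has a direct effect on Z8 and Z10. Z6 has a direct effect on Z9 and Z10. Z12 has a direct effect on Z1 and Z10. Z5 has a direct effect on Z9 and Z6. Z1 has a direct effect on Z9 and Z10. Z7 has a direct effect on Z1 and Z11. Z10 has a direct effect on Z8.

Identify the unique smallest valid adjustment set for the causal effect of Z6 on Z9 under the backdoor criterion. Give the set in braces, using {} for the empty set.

{Z5}

Variables eligible for adjustment (non-descendants of Z6, excluding Z6 and Z9): {Z1, Z11, Z12, Z5, Z7}.
Backdoor paths from Z6 to Z9:
  P1: Z6 <- Z5 -> Z9
The empty set is not sufficient: P1 (Z6 <- Z5 -> Z9) has no collider blocking it and no conditioned non-collider, so it is open.
Try {Z5}:
  P1: blocked at fork node Z5 ∈ conditioning set.
{Z5} contains no descendant of Z6 and blocks every backdoor path.
No other singleton works — e.g. {Z12} leaves P1 open — so {Z5} is the unique smallest valid adjustment set.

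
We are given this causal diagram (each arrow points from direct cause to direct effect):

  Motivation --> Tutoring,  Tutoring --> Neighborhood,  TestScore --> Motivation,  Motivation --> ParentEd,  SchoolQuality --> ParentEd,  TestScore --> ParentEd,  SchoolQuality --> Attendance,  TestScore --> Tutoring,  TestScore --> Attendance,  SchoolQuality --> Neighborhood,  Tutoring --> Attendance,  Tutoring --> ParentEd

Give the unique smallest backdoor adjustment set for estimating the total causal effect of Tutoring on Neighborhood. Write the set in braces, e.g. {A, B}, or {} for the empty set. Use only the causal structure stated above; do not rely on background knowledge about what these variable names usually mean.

Variables eligible for adjustment (non-descendants of Tutoring, excluding Tutoring and Neighborhood): {Motivation, SchoolQuality, TestScore}.
Backdoor paths from Tutoring to Neighborhood:
  P1: Tutoring <- TestScore -> Motivation -> ParentEd <- SchoolQuality -> Neighborhood
  P2: Tutoring <- TestScore -> Attendance <- SchoolQuality -> Neighborhood
  P3: Tutoring <- TestScore -> ParentEd <- SchoolQuality -> Neighborhood
  P4: Tutoring <- Motivation <- TestScore -> Attendance <- SchoolQuality -> Neighborhood
  P5: Tutoring <- Motivation <- TestScore -> ParentEd <- SchoolQuality -> Neighborhood
  P6: Tutoring <- Motivation -> ParentEd <- SchoolQuality -> Neighborhood
  P7: Tutoring <- Motivation -> ParentEd <- TestScore -> Attendance <- SchoolQuality -> Neighborhood
Each backdoor path contains an unconditioned collider, so every path is already blocked with the empty conditioning set:
  P1: blocked at collider ParentEd (neither it nor any descendant is in the conditioning set).
  P2: blocked at collider Attendance (neither it nor any descendant is in the conditioning set).
  P3: blocked at collider ParentEd (neither it nor any descendant is in the conditioning set).
  P4: blocked at collider Attendance (neither it nor any descendant is in the conditioning set).
  P5: blocked at collider ParentEd (neither it nor any descendant is in the conditioning set).
  P6: blocked at collider ParentEd (neither it nor any descendant is in the conditioning set).
  P7: blocked at collider ParentEd (neither it nor any descendant is in the conditioning set).
The empty set is therefore the unique smallest valid set.

{}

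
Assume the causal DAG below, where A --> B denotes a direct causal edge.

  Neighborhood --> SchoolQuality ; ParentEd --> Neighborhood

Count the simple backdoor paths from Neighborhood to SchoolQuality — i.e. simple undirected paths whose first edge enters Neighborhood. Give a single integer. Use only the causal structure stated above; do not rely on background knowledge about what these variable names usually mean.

0

A backdoor path from Neighborhood to SchoolQuality is any simple undirected path whose first edge points into Neighborhood (i.e. leaves Neighborhood via a parent).
Parents of Neighborhood: {ParentEd}.
No simple path from any parent of Neighborhood reaches SchoolQuality without revisiting Neighborhood, so there are no backdoor paths.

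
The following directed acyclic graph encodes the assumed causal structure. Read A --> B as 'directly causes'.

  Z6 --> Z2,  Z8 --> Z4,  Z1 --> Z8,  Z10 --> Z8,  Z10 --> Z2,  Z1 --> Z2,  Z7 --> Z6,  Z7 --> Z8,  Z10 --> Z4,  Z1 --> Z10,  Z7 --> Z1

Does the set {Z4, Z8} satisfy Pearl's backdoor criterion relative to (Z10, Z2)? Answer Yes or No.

Backdoor paths from Z10 to Z2 (paths whose first edge points into Z10):
  P1: Z10 <- Z1 <- Z7 -> Z6 -> Z2
  P2: Z10 <- Z1 -> Z2
  P3: Z10 <- Z1 -> Z8 <- Z7 -> Z6 -> Z2
Condition 1 (no descendant of Z10 in the set): FAILS — Z4 and Z8 are descendants of Z10.
Condition 2 (every backdoor path blocked by {Z4, Z8}):
  P1: open — no interior node is in the conditioning set.
  P2: open — no interior node is in the conditioning set.
  P3: open — collider(s) Z8 are conditioned on (or have a conditioned descendant) and no non-collider on the path is in the set.
{Z4, Z8} does not satisfy the backdoor criterion.

No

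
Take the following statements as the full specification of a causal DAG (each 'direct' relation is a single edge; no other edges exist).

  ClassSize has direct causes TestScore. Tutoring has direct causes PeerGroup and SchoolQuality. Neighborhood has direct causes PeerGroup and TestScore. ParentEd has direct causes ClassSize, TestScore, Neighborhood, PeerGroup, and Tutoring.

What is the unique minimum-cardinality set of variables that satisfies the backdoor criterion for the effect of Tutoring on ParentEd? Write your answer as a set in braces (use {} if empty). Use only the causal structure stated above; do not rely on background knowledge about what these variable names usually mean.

{PeerGroup}

Variables eligible for adjustment (non-descendants of Tutoring, excluding Tutoring and ParentEd): {ClassSize, Neighborhood, PeerGroup, SchoolQuality, TestScore}.
Backdoor paths from Tutoring to ParentEd:
  P1: Tutoring <- PeerGroup -> Neighborhood <- TestScore -> ClassSize -> ParentEd
  P2: Tutoring <- PeerGroup -> Neighborhood <- TestScore -> ParentEd
  P3: Tutoring <- PeerGroup -> Neighborhood -> ParentEd
  P4: Tutoring <- PeerGroup -> ParentEd
The empty set is not sufficient: P3 (Tutoring <- PeerGroup -> Neighborhood -> ParentEd) has no collider blocking it and no conditioned non-collider, so it is open.
Try {PeerGroup}:
  P1: blocked at fork node PeerGroup ∈ conditioning set.
  P2: blocked at fork node PeerGroup ∈ conditioning set.
  P3: blocked at fork node PeerGroup ∈ conditioning set.
  P4: blocked at fork node PeerGroup ∈ conditioning set.
{PeerGroup} contains no descendant of Tutoring and blocks every backdoor path.
No other singleton works — e.g. {TestScore} leaves P3 open — so {PeerGroup} is the unique smallest valid adjustment set.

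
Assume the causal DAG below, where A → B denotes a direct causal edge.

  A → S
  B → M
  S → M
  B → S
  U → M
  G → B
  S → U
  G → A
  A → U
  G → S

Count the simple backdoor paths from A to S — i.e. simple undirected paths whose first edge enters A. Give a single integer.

4

A backdoor path from A to S is any simple undirected path whose first edge points into A (i.e. leaves A via a parent).
Parents of A: {G}.
Enumerating:
  P1: A <- G -> B -> S
  P2: A <- G -> B -> M <- S
  P3: A <- G -> B -> M <- U <- S
  P4: A <- G -> S
That exhausts the simple backdoor paths. Count: 4.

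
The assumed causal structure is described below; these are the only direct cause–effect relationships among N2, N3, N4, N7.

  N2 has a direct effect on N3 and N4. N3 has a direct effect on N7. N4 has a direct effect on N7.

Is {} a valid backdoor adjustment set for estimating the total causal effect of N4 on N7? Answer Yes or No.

Backdoor paths from N4 to N7 (paths whose first edge points into N4):
  P1: N4 <- N2 -> N3 -> N7
Condition 1 (no descendant of N4 in the set): holds — descendants of N4 are {N7}; none are in {}.
Condition 2 (every backdoor path blocked by {}):
  P1: open — no interior node is in the conditioning set.
{} does not satisfy the backdoor criterion.

No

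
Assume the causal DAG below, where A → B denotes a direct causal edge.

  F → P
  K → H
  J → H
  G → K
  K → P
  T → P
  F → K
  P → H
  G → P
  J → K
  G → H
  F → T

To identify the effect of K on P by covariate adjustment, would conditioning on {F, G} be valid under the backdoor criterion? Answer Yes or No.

Backdoor paths from K to P (paths whose first edge points into K):
  P1: K <- F -> T -> P
  P2: K <- F -> P
  P3: K <- G -> P
  P4: K <- G -> H <- P
  P5: K <- J -> H <- G -> P
  P6: K <- J -> H <- P
Condition 1 (no descendant of K in the set): holds — descendants of K are {H, P}; none are in {F, G}.
Condition 2 (every backdoor path blocked by {F, G}):
  P1: blocked at fork node F ∈ conditioning set.
  P2: blocked at fork node F ∈ conditioning set.
  P3: blocked at fork node G ∈ conditioning set.
  P4: blocked at fork node G ∈ conditioning set.
  P5: blocked at collider H (neither it nor any descendant is in the conditioning set).
  P6: blocked at collider H (neither it nor any descendant is in the conditioning set).
{F, G} satisfies the backdoor criterion.

Yes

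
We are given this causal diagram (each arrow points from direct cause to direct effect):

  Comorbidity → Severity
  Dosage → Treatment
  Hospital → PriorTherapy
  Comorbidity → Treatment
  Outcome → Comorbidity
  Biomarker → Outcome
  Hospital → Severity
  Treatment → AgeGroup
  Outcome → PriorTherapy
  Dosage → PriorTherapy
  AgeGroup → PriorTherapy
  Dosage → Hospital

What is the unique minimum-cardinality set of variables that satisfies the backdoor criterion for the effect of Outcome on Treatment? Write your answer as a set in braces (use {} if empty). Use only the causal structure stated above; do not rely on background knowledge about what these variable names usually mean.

Variables eligible for adjustment (non-descendants of Outcome, excluding Outcome and Treatment): {Biomarker, Dosage, Hospital}.
Backdoor paths from Outcome to Treatment:
  (none)
With no backdoor paths the empty set already satisfies the criterion, and it is trivially minimal.

{}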